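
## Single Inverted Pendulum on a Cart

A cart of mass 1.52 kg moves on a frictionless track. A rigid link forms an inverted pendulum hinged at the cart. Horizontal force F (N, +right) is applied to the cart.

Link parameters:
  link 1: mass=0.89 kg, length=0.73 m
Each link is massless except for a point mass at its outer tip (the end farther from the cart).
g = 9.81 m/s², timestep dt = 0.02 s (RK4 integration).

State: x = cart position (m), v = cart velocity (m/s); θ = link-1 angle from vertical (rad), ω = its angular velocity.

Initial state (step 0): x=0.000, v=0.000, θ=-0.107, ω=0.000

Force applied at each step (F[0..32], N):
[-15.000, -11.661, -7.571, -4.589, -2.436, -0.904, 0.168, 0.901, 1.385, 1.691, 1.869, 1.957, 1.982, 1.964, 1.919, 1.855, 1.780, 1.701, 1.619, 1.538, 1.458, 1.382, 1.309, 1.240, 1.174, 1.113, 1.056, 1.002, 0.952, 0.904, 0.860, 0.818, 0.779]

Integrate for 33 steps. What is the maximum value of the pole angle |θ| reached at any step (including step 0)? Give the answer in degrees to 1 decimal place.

Answer: 6.1°

Derivation:
apply F[0]=-15.000 → step 1: x=-0.002, v=-0.184, θ=-0.105, ω=0.222
apply F[1]=-11.661 → step 2: x=-0.007, v=-0.325, θ=-0.099, ω=0.387
apply F[2]=-7.571 → step 3: x=-0.014, v=-0.414, θ=-0.090, ω=0.482
apply F[3]=-4.589 → step 4: x=-0.023, v=-0.464, θ=-0.080, ω=0.529
apply F[4]=-2.436 → step 5: x=-0.033, v=-0.488, θ=-0.069, ω=0.541
apply F[5]=-0.904 → step 6: x=-0.042, v=-0.493, θ=-0.059, ω=0.530
apply F[6]=+0.168 → step 7: x=-0.052, v=-0.484, θ=-0.048, ω=0.505
apply F[7]=+0.901 → step 8: x=-0.062, v=-0.468, θ=-0.038, ω=0.470
apply F[8]=+1.385 → step 9: x=-0.071, v=-0.446, θ=-0.029, ω=0.431
apply F[9]=+1.691 → step 10: x=-0.079, v=-0.421, θ=-0.021, ω=0.390
apply F[10]=+1.869 → step 11: x=-0.088, v=-0.394, θ=-0.014, ω=0.349
apply F[11]=+1.957 → step 12: x=-0.095, v=-0.367, θ=-0.007, ω=0.309
apply F[12]=+1.982 → step 13: x=-0.102, v=-0.340, θ=-0.001, ω=0.271
apply F[13]=+1.964 → step 14: x=-0.109, v=-0.315, θ=0.004, ω=0.236
apply F[14]=+1.919 → step 15: x=-0.115, v=-0.290, θ=0.008, ω=0.204
apply F[15]=+1.855 → step 16: x=-0.120, v=-0.267, θ=0.012, ω=0.175
apply F[16]=+1.780 → step 17: x=-0.126, v=-0.245, θ=0.015, ω=0.149
apply F[17]=+1.701 → step 18: x=-0.130, v=-0.225, θ=0.018, ω=0.125
apply F[18]=+1.619 → step 19: x=-0.135, v=-0.205, θ=0.020, ω=0.104
apply F[19]=+1.538 → step 20: x=-0.139, v=-0.188, θ=0.022, ω=0.085
apply F[20]=+1.458 → step 21: x=-0.142, v=-0.171, θ=0.024, ω=0.069
apply F[21]=+1.382 → step 22: x=-0.145, v=-0.156, θ=0.025, ω=0.054
apply F[22]=+1.309 → step 23: x=-0.148, v=-0.141, θ=0.026, ω=0.041
apply F[23]=+1.240 → step 24: x=-0.151, v=-0.128, θ=0.026, ω=0.030
apply F[24]=+1.174 → step 25: x=-0.153, v=-0.116, θ=0.027, ω=0.020
apply F[25]=+1.113 → step 26: x=-0.156, v=-0.104, θ=0.027, ω=0.012
apply F[26]=+1.056 → step 27: x=-0.158, v=-0.093, θ=0.027, ω=0.004
apply F[27]=+1.002 → step 28: x=-0.159, v=-0.083, θ=0.027, ω=-0.002
apply F[28]=+0.952 → step 29: x=-0.161, v=-0.074, θ=0.027, ω=-0.007
apply F[29]=+0.904 → step 30: x=-0.162, v=-0.065, θ=0.027, ω=-0.012
apply F[30]=+0.860 → step 31: x=-0.164, v=-0.057, θ=0.027, ω=-0.016
apply F[31]=+0.818 → step 32: x=-0.165, v=-0.049, θ=0.026, ω=-0.020
apply F[32]=+0.779 → step 33: x=-0.166, v=-0.042, θ=0.026, ω=-0.022
Max |angle| over trajectory = 0.107 rad = 6.1°.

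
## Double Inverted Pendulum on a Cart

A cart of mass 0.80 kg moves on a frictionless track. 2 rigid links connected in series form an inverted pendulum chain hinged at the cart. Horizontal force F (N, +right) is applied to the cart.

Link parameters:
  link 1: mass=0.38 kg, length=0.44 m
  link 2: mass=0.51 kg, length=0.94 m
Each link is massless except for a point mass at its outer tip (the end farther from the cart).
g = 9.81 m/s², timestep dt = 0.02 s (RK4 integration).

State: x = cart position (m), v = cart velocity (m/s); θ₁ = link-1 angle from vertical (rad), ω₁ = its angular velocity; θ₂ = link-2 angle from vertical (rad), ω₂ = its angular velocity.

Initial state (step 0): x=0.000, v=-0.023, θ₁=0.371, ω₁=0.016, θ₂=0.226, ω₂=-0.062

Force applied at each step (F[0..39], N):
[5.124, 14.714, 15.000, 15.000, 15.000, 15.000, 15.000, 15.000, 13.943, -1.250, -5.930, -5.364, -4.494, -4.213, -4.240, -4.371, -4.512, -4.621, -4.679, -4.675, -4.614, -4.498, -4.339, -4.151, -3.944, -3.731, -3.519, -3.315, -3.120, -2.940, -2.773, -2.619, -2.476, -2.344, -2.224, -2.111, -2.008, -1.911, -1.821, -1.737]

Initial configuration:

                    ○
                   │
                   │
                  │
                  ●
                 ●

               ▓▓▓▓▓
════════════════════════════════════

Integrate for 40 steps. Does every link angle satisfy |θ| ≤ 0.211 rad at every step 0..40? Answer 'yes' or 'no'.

apply F[0]=+5.124 → step 1: x=0.000, v=0.026, θ₁=0.373, ω₁=0.159, θ₂=0.224, ω₂=-0.133
apply F[1]=+14.714 → step 2: x=0.003, v=0.285, θ₁=0.373, ω₁=-0.104, θ₂=0.220, ω₂=-0.234
apply F[2]=+15.000 → step 3: x=0.012, v=0.551, θ₁=0.368, ω₁=-0.382, θ₂=0.215, ω₂=-0.336
apply F[3]=+15.000 → step 4: x=0.025, v=0.821, θ₁=0.358, ω₁=-0.674, θ₂=0.207, ω₂=-0.437
apply F[4]=+15.000 → step 5: x=0.044, v=1.096, θ₁=0.341, ω₁=-0.992, θ₂=0.197, ω₂=-0.534
apply F[5]=+15.000 → step 6: x=0.069, v=1.379, θ₁=0.318, ω₁=-1.350, θ₂=0.186, ω₂=-0.622
apply F[6]=+15.000 → step 7: x=0.100, v=1.673, θ₁=0.287, ω₁=-1.765, θ₂=0.172, ω₂=-0.697
apply F[7]=+15.000 → step 8: x=0.136, v=1.981, θ₁=0.247, ω₁=-2.253, θ₂=0.158, ω₂=-0.755
apply F[8]=+13.943 → step 9: x=0.179, v=2.282, θ₁=0.197, ω₁=-2.780, θ₂=0.142, ω₂=-0.790
apply F[9]=-1.250 → step 10: x=0.224, v=2.229, θ₁=0.143, ω₁=-2.575, θ₂=0.127, ω₂=-0.800
apply F[10]=-5.930 → step 11: x=0.267, v=2.065, θ₁=0.096, ω₁=-2.152, θ₂=0.110, ω₂=-0.800
apply F[11]=-5.364 → step 12: x=0.307, v=1.919, θ₁=0.057, ω₁=-1.799, θ₂=0.095, ω₂=-0.790
apply F[12]=-4.494 → step 13: x=0.344, v=1.800, θ₁=0.023, ω₁=-1.532, θ₂=0.079, ω₂=-0.771
apply F[13]=-4.213 → step 14: x=0.379, v=1.693, θ₁=-0.005, ω₁=-1.317, θ₂=0.064, ω₂=-0.745
apply F[14]=-4.240 → step 15: x=0.411, v=1.590, θ₁=-0.030, ω₁=-1.131, θ₂=0.049, ω₂=-0.712
apply F[15]=-4.371 → step 16: x=0.442, v=1.489, θ₁=-0.050, ω₁=-0.965, θ₂=0.035, ω₂=-0.674
apply F[16]=-4.512 → step 17: x=0.471, v=1.389, θ₁=-0.068, ω₁=-0.813, θ₂=0.022, ω₂=-0.633
apply F[17]=-4.621 → step 18: x=0.498, v=1.290, θ₁=-0.083, ω₁=-0.675, θ₂=0.010, ω₂=-0.589
apply F[18]=-4.679 → step 19: x=0.523, v=1.192, θ₁=-0.095, ω₁=-0.548, θ₂=-0.001, ω₂=-0.543
apply F[19]=-4.675 → step 20: x=0.546, v=1.097, θ₁=-0.105, ω₁=-0.434, θ₂=-0.012, ω₂=-0.497
apply F[20]=-4.614 → step 21: x=0.567, v=1.006, θ₁=-0.113, ω₁=-0.331, θ₂=-0.021, ω₂=-0.452
apply F[21]=-4.498 → step 22: x=0.586, v=0.919, θ₁=-0.118, ω₁=-0.241, θ₂=-0.030, ω₂=-0.407
apply F[22]=-4.339 → step 23: x=0.603, v=0.837, θ₁=-0.122, ω₁=-0.163, θ₂=-0.037, ω₂=-0.363
apply F[23]=-4.151 → step 24: x=0.619, v=0.761, θ₁=-0.125, ω₁=-0.097, θ₂=-0.044, ω₂=-0.322
apply F[24]=-3.944 → step 25: x=0.634, v=0.691, θ₁=-0.126, ω₁=-0.041, θ₂=-0.050, ω₂=-0.283
apply F[25]=-3.731 → step 26: x=0.647, v=0.626, θ₁=-0.127, ω₁=0.004, θ₂=-0.056, ω₂=-0.246
apply F[26]=-3.519 → step 27: x=0.659, v=0.566, θ₁=-0.126, ω₁=0.041, θ₂=-0.060, ω₂=-0.212
apply F[27]=-3.315 → step 28: x=0.670, v=0.511, θ₁=-0.125, ω₁=0.071, θ₂=-0.064, ω₂=-0.180
apply F[28]=-3.120 → step 29: x=0.679, v=0.460, θ₁=-0.124, ω₁=0.093, θ₂=-0.067, ω₂=-0.151
apply F[29]=-2.940 → step 30: x=0.688, v=0.414, θ₁=-0.122, ω₁=0.111, θ₂=-0.070, ω₂=-0.124
apply F[30]=-2.773 → step 31: x=0.696, v=0.371, θ₁=-0.119, ω₁=0.124, θ₂=-0.072, ω₂=-0.100
apply F[31]=-2.619 → step 32: x=0.703, v=0.332, θ₁=-0.117, ω₁=0.134, θ₂=-0.074, ω₂=-0.078
apply F[32]=-2.476 → step 33: x=0.709, v=0.295, θ₁=-0.114, ω₁=0.140, θ₂=-0.076, ω₂=-0.058
apply F[33]=-2.344 → step 34: x=0.715, v=0.261, θ₁=-0.111, ω₁=0.145, θ₂=-0.077, ω₂=-0.040
apply F[34]=-2.224 → step 35: x=0.720, v=0.230, θ₁=-0.108, ω₁=0.148, θ₂=-0.077, ω₂=-0.024
apply F[35]=-2.111 → step 36: x=0.724, v=0.201, θ₁=-0.105, ω₁=0.149, θ₂=-0.078, ω₂=-0.010
apply F[36]=-2.008 → step 37: x=0.728, v=0.173, θ₁=-0.102, ω₁=0.149, θ₂=-0.078, ω₂=0.003
apply F[37]=-1.911 → step 38: x=0.731, v=0.147, θ₁=-0.099, ω₁=0.148, θ₂=-0.077, ω₂=0.015
apply F[38]=-1.821 → step 39: x=0.734, v=0.123, θ₁=-0.096, ω₁=0.147, θ₂=-0.077, ω₂=0.025
apply F[39]=-1.737 → step 40: x=0.736, v=0.101, θ₁=-0.093, ω₁=0.145, θ₂=-0.076, ω₂=0.034
Max |angle| over trajectory = 0.373 rad; bound = 0.211 → exceeded.

Answer: no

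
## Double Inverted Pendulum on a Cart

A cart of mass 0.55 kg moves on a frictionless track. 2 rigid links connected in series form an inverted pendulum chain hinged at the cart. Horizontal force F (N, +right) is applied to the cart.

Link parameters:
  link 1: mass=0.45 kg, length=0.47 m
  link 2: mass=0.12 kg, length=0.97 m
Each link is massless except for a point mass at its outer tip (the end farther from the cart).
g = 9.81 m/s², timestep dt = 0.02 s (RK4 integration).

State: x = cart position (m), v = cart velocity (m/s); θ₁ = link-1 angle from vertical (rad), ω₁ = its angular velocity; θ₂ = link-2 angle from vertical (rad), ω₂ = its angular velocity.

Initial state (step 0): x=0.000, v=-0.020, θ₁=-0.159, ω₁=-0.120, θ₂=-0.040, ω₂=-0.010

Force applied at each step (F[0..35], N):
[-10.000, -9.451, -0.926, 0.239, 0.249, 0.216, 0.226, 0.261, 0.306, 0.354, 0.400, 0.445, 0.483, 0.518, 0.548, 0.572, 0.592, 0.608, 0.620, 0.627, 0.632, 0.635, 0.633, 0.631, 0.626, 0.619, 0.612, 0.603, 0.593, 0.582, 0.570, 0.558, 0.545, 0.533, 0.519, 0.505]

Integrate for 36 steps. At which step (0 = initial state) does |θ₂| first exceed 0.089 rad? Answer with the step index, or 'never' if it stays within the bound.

apply F[0]=-10.000 → step 1: x=-0.004, v=-0.344, θ₁=-0.155, ω₁=0.479, θ₂=-0.040, ω₂=0.027
apply F[1]=-9.451 → step 2: x=-0.014, v=-0.652, θ₁=-0.140, ω₁=1.050, θ₂=-0.039, ω₂=0.061
apply F[2]=-0.926 → step 3: x=-0.027, v=-0.661, θ₁=-0.120, ω₁=1.005, θ₂=-0.037, ω₂=0.083
apply F[3]=+0.239 → step 4: x=-0.040, v=-0.631, θ₁=-0.101, ω₁=0.889, θ₂=-0.036, ω₂=0.100
apply F[4]=+0.249 → step 5: x=-0.052, v=-0.604, θ₁=-0.084, ω₁=0.788, θ₂=-0.033, ω₂=0.114
apply F[5]=+0.216 → step 6: x=-0.064, v=-0.581, θ₁=-0.069, ω₁=0.703, θ₂=-0.031, ω₂=0.125
apply F[6]=+0.226 → step 7: x=-0.075, v=-0.561, θ₁=-0.056, ω₁=0.630, θ₂=-0.029, ω₂=0.133
apply F[7]=+0.261 → step 8: x=-0.086, v=-0.542, θ₁=-0.044, ω₁=0.566, θ₂=-0.026, ω₂=0.139
apply F[8]=+0.306 → step 9: x=-0.097, v=-0.523, θ₁=-0.033, ω₁=0.508, θ₂=-0.023, ω₂=0.142
apply F[9]=+0.354 → step 10: x=-0.107, v=-0.504, θ₁=-0.023, ω₁=0.456, θ₂=-0.020, ω₂=0.144
apply F[10]=+0.400 → step 11: x=-0.117, v=-0.486, θ₁=-0.015, ω₁=0.409, θ₂=-0.017, ω₂=0.144
apply F[11]=+0.445 → step 12: x=-0.127, v=-0.468, θ₁=-0.007, ω₁=0.366, θ₂=-0.014, ω₂=0.143
apply F[12]=+0.483 → step 13: x=-0.136, v=-0.449, θ₁=-0.000, ω₁=0.327, θ₂=-0.011, ω₂=0.141
apply F[13]=+0.518 → step 14: x=-0.145, v=-0.431, θ₁=0.006, ω₁=0.291, θ₂=-0.009, ω₂=0.137
apply F[14]=+0.548 → step 15: x=-0.153, v=-0.413, θ₁=0.011, ω₁=0.258, θ₂=-0.006, ω₂=0.133
apply F[15]=+0.572 → step 16: x=-0.161, v=-0.395, θ₁=0.016, ω₁=0.227, θ₂=-0.003, ω₂=0.128
apply F[16]=+0.592 → step 17: x=-0.169, v=-0.377, θ₁=0.021, ω₁=0.200, θ₂=-0.001, ω₂=0.123
apply F[17]=+0.608 → step 18: x=-0.176, v=-0.360, θ₁=0.024, ω₁=0.174, θ₂=0.002, ω₂=0.117
apply F[18]=+0.620 → step 19: x=-0.183, v=-0.342, θ₁=0.028, ω₁=0.151, θ₂=0.004, ω₂=0.111
apply F[19]=+0.627 → step 20: x=-0.190, v=-0.325, θ₁=0.030, ω₁=0.130, θ₂=0.006, ω₂=0.105
apply F[20]=+0.632 → step 21: x=-0.196, v=-0.309, θ₁=0.033, ω₁=0.110, θ₂=0.008, ω₂=0.099
apply F[21]=+0.635 → step 22: x=-0.202, v=-0.293, θ₁=0.035, ω₁=0.093, θ₂=0.010, ω₂=0.093
apply F[22]=+0.633 → step 23: x=-0.208, v=-0.277, θ₁=0.036, ω₁=0.077, θ₂=0.012, ω₂=0.086
apply F[23]=+0.631 → step 24: x=-0.213, v=-0.262, θ₁=0.038, ω₁=0.063, θ₂=0.013, ω₂=0.080
apply F[24]=+0.626 → step 25: x=-0.218, v=-0.247, θ₁=0.039, ω₁=0.050, θ₂=0.015, ω₂=0.074
apply F[25]=+0.619 → step 26: x=-0.223, v=-0.232, θ₁=0.040, ω₁=0.038, θ₂=0.016, ω₂=0.068
apply F[26]=+0.612 → step 27: x=-0.228, v=-0.218, θ₁=0.041, ω₁=0.027, θ₂=0.018, ω₂=0.062
apply F[27]=+0.603 → step 28: x=-0.232, v=-0.204, θ₁=0.041, ω₁=0.018, θ₂=0.019, ω₂=0.056
apply F[28]=+0.593 → step 29: x=-0.236, v=-0.191, θ₁=0.041, ω₁=0.009, θ₂=0.020, ω₂=0.050
apply F[29]=+0.582 → step 30: x=-0.240, v=-0.179, θ₁=0.041, ω₁=0.002, θ₂=0.021, ω₂=0.045
apply F[30]=+0.570 → step 31: x=-0.243, v=-0.166, θ₁=0.041, ω₁=-0.005, θ₂=0.022, ω₂=0.040
apply F[31]=+0.558 → step 32: x=-0.246, v=-0.154, θ₁=0.041, ω₁=-0.011, θ₂=0.022, ω₂=0.035
apply F[32]=+0.545 → step 33: x=-0.249, v=-0.143, θ₁=0.041, ω₁=-0.016, θ₂=0.023, ω₂=0.030
apply F[33]=+0.533 → step 34: x=-0.252, v=-0.132, θ₁=0.041, ω₁=-0.021, θ₂=0.024, ω₂=0.026
apply F[34]=+0.519 → step 35: x=-0.254, v=-0.121, θ₁=0.040, ω₁=-0.025, θ₂=0.024, ω₂=0.021
apply F[35]=+0.505 → step 36: x=-0.257, v=-0.111, θ₁=0.040, ω₁=-0.028, θ₂=0.024, ω₂=0.017
max |θ₂| = 0.040 ≤ 0.089 over all 37 states.

Answer: never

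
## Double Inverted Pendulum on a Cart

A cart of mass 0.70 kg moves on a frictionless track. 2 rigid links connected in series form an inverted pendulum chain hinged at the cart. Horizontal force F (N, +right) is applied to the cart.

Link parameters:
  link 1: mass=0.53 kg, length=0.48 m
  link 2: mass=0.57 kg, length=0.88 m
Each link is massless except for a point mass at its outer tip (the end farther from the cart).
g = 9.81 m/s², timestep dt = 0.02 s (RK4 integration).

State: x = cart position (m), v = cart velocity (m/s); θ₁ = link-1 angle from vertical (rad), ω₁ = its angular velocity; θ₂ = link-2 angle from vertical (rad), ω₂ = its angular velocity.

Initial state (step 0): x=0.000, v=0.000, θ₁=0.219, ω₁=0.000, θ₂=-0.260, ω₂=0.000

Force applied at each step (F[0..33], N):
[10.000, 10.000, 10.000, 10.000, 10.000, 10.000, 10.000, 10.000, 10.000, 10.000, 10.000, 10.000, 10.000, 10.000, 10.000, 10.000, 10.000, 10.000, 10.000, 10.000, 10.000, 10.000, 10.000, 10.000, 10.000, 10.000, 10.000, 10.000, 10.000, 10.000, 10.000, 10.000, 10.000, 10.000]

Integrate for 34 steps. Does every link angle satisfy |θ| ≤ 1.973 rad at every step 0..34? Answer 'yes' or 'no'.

apply F[0]=+10.000 → step 1: x=0.002, v=0.220, θ₁=0.217, ω₁=-0.180, θ₂=-0.262, ω₂=-0.211
apply F[1]=+10.000 → step 2: x=0.009, v=0.441, θ₁=0.212, ω₁=-0.366, θ₂=-0.268, ω₂=-0.421
apply F[2]=+10.000 → step 3: x=0.020, v=0.665, θ₁=0.202, ω₁=-0.567, θ₂=-0.279, ω₂=-0.629
apply F[3]=+10.000 → step 4: x=0.035, v=0.894, θ₁=0.189, ω₁=-0.789, θ₂=-0.294, ω₂=-0.832
apply F[4]=+10.000 → step 5: x=0.056, v=1.129, θ₁=0.171, ω₁=-1.042, θ₂=-0.312, ω₂=-1.027
apply F[5]=+10.000 → step 6: x=0.081, v=1.373, θ₁=0.147, ω₁=-1.333, θ₂=-0.335, ω₂=-1.213
apply F[6]=+10.000 → step 7: x=0.111, v=1.626, θ₁=0.117, ω₁=-1.672, θ₂=-0.361, ω₂=-1.383
apply F[7]=+10.000 → step 8: x=0.146, v=1.890, θ₁=0.080, ω₁=-2.071, θ₂=-0.390, ω₂=-1.533
apply F[8]=+10.000 → step 9: x=0.186, v=2.165, θ₁=0.034, ω₁=-2.538, θ₂=-0.422, ω₂=-1.654
apply F[9]=+10.000 → step 10: x=0.232, v=2.449, θ₁=-0.022, ω₁=-3.080, θ₂=-0.456, ω₂=-1.738
apply F[10]=+10.000 → step 11: x=0.284, v=2.738, θ₁=-0.090, ω₁=-3.695, θ₂=-0.491, ω₂=-1.774
apply F[11]=+10.000 → step 12: x=0.342, v=3.019, θ₁=-0.170, ω₁=-4.366, θ₂=-0.526, ω₂=-1.756
apply F[12]=+10.000 → step 13: x=0.405, v=3.272, θ₁=-0.265, ω₁=-5.050, θ₂=-0.561, ω₂=-1.687
apply F[13]=+10.000 → step 14: x=0.472, v=3.476, θ₁=-0.372, ω₁=-5.685, θ₂=-0.594, ω₂=-1.588
apply F[14]=+10.000 → step 15: x=0.543, v=3.609, θ₁=-0.491, ω₁=-6.206, θ₂=-0.624, ω₂=-1.492
apply F[15]=+10.000 → step 16: x=0.616, v=3.667, θ₁=-0.619, ω₁=-6.579, θ₂=-0.654, ω₂=-1.438
apply F[16]=+10.000 → step 17: x=0.690, v=3.661, θ₁=-0.754, ω₁=-6.815, θ₂=-0.682, ω₂=-1.451
apply F[17]=+10.000 → step 18: x=0.762, v=3.605, θ₁=-0.891, ω₁=-6.950, θ₂=-0.712, ω₂=-1.538
apply F[18]=+10.000 → step 19: x=0.834, v=3.517, θ₁=-1.031, ω₁=-7.023, θ₂=-0.744, ω₂=-1.696
apply F[19]=+10.000 → step 20: x=0.903, v=3.407, θ₁=-1.172, ω₁=-7.064, θ₂=-0.780, ω₂=-1.918
apply F[20]=+10.000 → step 21: x=0.970, v=3.280, θ₁=-1.314, ω₁=-7.091, θ₂=-0.821, ω₂=-2.198
apply F[21]=+10.000 → step 22: x=1.034, v=3.140, θ₁=-1.456, ω₁=-7.112, θ₂=-0.869, ω₂=-2.533
apply F[22]=+10.000 → step 23: x=1.095, v=2.990, θ₁=-1.598, ω₁=-7.126, θ₂=-0.923, ω₂=-2.920
apply F[23]=+10.000 → step 24: x=1.154, v=2.830, θ₁=-1.741, ω₁=-7.127, θ₂=-0.986, ω₂=-3.360
apply F[24]=+10.000 → step 25: x=1.208, v=2.666, θ₁=-1.883, ω₁=-7.099, θ₂=-1.058, ω₂=-3.856
apply F[25]=+10.000 → step 26: x=1.260, v=2.500, θ₁=-2.024, ω₁=-7.018, θ₂=-1.140, ω₂=-4.408
apply F[26]=+10.000 → step 27: x=1.309, v=2.340, θ₁=-2.163, ω₁=-6.849, θ₂=-1.235, ω₂=-5.017
apply F[27]=+10.000 → step 28: x=1.354, v=2.195, θ₁=-2.297, ω₁=-6.547, θ₂=-1.341, ω₂=-5.680
apply F[28]=+10.000 → step 29: x=1.397, v=2.077, θ₁=-2.424, ω₁=-6.056, θ₂=-1.462, ω₂=-6.386
apply F[29]=+10.000 → step 30: x=1.437, v=1.994, θ₁=-2.538, ω₁=-5.331, θ₂=-1.597, ω₂=-7.125
apply F[30]=+10.000 → step 31: x=1.476, v=1.945, θ₁=-2.635, ω₁=-4.344, θ₂=-1.747, ω₂=-7.885
apply F[31]=+10.000 → step 32: x=1.515, v=1.916, θ₁=-2.710, ω₁=-3.114, θ₂=-1.913, ω₂=-8.670
apply F[32]=+10.000 → step 33: x=1.553, v=1.875, θ₁=-2.759, ω₁=-1.718, θ₂=-2.094, ω₂=-9.501
apply F[33]=+10.000 → step 34: x=1.590, v=1.768, θ₁=-2.779, ω₁=-0.350, θ₂=-2.293, ω₂=-10.385
Max |angle| over trajectory = 2.779 rad; bound = 1.973 → exceeded.

Answer: no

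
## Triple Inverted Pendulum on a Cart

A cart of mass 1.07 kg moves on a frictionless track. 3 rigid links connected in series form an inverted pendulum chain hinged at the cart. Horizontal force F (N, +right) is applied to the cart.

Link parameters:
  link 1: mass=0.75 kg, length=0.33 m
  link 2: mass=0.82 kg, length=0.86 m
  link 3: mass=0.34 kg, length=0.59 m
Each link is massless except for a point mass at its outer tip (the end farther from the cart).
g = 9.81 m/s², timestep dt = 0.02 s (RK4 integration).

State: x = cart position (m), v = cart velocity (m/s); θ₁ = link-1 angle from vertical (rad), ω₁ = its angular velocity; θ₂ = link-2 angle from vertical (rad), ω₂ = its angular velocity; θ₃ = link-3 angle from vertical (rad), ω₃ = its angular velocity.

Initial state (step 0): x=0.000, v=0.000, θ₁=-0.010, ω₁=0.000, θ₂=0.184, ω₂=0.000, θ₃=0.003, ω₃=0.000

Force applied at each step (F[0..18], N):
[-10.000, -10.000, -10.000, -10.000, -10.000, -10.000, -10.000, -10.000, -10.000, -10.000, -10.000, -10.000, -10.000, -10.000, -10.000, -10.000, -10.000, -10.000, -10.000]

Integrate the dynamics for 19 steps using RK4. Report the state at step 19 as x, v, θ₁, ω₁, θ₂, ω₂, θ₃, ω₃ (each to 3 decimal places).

apply F[0]=-10.000 → step 1: x=-0.002, v=-0.184, θ₁=-0.006, ω₁=0.390, θ₂=0.185, ω₂=0.121, θ₃=0.002, ω₃=-0.078
apply F[1]=-10.000 → step 2: x=-0.007, v=-0.371, θ₁=0.006, ω₁=0.799, θ₂=0.189, ω₂=0.237, θ₃=-0.000, ω₃=-0.157
apply F[2]=-10.000 → step 3: x=-0.017, v=-0.562, θ₁=0.026, ω₁=1.248, θ₂=0.195, ω₂=0.344, θ₃=-0.004, ω₃=-0.236
apply F[3]=-10.000 → step 4: x=-0.030, v=-0.761, θ₁=0.056, ω₁=1.756, θ₂=0.202, ω₂=0.435, θ₃=-0.010, ω₃=-0.314
apply F[4]=-10.000 → step 5: x=-0.047, v=-0.967, θ₁=0.097, ω₁=2.337, θ₂=0.212, ω₂=0.506, θ₃=-0.017, ω₃=-0.387
apply F[5]=-10.000 → step 6: x=-0.069, v=-1.179, θ₁=0.150, ω₁=2.996, θ₂=0.223, ω₂=0.551, θ₃=-0.025, ω₃=-0.450
apply F[6]=-10.000 → step 7: x=-0.094, v=-1.390, θ₁=0.217, ω₁=3.716, θ₂=0.234, ω₂=0.570, θ₃=-0.034, ω₃=-0.494
apply F[7]=-10.000 → step 8: x=-0.124, v=-1.587, θ₁=0.299, ω₁=4.446, θ₂=0.245, ω₂=0.572, θ₃=-0.045, ω₃=-0.508
apply F[8]=-10.000 → step 9: x=-0.158, v=-1.757, θ₁=0.395, ω₁=5.117, θ₂=0.257, ω₂=0.576, θ₃=-0.055, ω₃=-0.487
apply F[9]=-10.000 → step 10: x=-0.194, v=-1.889, θ₁=0.503, ω₁=5.671, θ₂=0.268, ω₂=0.605, θ₃=-0.064, ω₃=-0.433
apply F[10]=-10.000 → step 11: x=-0.233, v=-1.980, θ₁=0.620, ω₁=6.093, θ₂=0.281, ω₂=0.675, θ₃=-0.072, ω₃=-0.355
apply F[11]=-10.000 → step 12: x=-0.273, v=-2.036, θ₁=0.746, ω₁=6.403, θ₂=0.296, ω₂=0.790, θ₃=-0.078, ω₃=-0.262
apply F[12]=-10.000 → step 13: x=-0.314, v=-2.063, θ₁=0.876, ω₁=6.639, θ₂=0.313, ω₂=0.949, θ₃=-0.082, ω₃=-0.162
apply F[13]=-10.000 → step 14: x=-0.355, v=-2.066, θ₁=1.011, ω₁=6.834, θ₂=0.334, ω₂=1.148, θ₃=-0.084, ω₃=-0.060
apply F[14]=-10.000 → step 15: x=-0.397, v=-2.050, θ₁=1.149, ω₁=7.010, θ₂=0.359, ω₂=1.385, θ₃=-0.085, ω₃=0.044
apply F[15]=-10.000 → step 16: x=-0.437, v=-2.016, θ₁=1.291, ω₁=7.184, θ₂=0.390, ω₂=1.658, θ₃=-0.083, ω₃=0.149
apply F[16]=-10.000 → step 17: x=-0.477, v=-1.966, θ₁=1.437, ω₁=7.363, θ₂=0.426, ω₂=1.967, θ₃=-0.079, ω₃=0.258
apply F[17]=-10.000 → step 18: x=-0.516, v=-1.900, θ₁=1.586, ω₁=7.552, θ₂=0.469, ω₂=2.315, θ₃=-0.072, ω₃=0.373
apply F[18]=-10.000 → step 19: x=-0.553, v=-1.820, θ₁=1.739, ω₁=7.748, θ₂=0.519, ω₂=2.703, θ₃=-0.064, ω₃=0.497

Answer: x=-0.553, v=-1.820, θ₁=1.739, ω₁=7.748, θ₂=0.519, ω₂=2.703, θ₃=-0.064, ω₃=0.497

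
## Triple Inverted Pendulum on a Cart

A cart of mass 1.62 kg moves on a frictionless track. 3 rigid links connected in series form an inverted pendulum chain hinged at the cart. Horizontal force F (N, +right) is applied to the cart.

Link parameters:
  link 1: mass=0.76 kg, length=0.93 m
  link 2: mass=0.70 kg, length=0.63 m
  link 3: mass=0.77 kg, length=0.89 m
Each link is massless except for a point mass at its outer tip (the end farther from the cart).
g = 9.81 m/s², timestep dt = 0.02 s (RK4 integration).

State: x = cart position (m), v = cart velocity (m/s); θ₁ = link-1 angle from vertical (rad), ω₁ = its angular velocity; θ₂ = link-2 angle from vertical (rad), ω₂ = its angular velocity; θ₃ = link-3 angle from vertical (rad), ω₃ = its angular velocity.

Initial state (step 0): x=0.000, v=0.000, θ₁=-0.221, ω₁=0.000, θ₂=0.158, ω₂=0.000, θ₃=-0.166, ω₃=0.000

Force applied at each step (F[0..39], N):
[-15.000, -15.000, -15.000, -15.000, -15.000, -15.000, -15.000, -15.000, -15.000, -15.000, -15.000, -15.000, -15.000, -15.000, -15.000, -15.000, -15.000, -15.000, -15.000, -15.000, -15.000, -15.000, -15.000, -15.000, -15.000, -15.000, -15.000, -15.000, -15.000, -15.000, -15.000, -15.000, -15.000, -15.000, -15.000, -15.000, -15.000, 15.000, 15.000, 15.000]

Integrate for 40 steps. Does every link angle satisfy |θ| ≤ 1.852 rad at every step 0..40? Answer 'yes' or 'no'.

apply F[0]=-15.000 → step 1: x=-0.001, v=-0.135, θ₁=-0.221, ω₁=-0.019, θ₂=0.162, ω₂=0.366, θ₃=-0.167, ω₃=-0.112
apply F[1]=-15.000 → step 2: x=-0.005, v=-0.271, θ₁=-0.222, ω₁=-0.036, θ₂=0.173, ω₂=0.731, θ₃=-0.170, ω₃=-0.224
apply F[2]=-15.000 → step 3: x=-0.012, v=-0.408, θ₁=-0.223, ω₁=-0.048, θ₂=0.191, ω₂=1.094, θ₃=-0.176, ω₃=-0.334
apply F[3]=-15.000 → step 4: x=-0.022, v=-0.548, θ₁=-0.224, ω₁=-0.053, θ₂=0.216, ω₂=1.453, θ₃=-0.184, ω₃=-0.441
apply F[4]=-15.000 → step 5: x=-0.034, v=-0.691, θ₁=-0.225, ω₁=-0.046, θ₂=0.249, ω₂=1.804, θ₃=-0.194, ω₃=-0.542
apply F[5]=-15.000 → step 6: x=-0.049, v=-0.837, θ₁=-0.225, ω₁=-0.027, θ₂=0.288, ω₂=2.144, θ₃=-0.205, ω₃=-0.635
apply F[6]=-15.000 → step 7: x=-0.068, v=-0.987, θ₁=-0.226, ω₁=0.010, θ₂=0.335, ω₂=2.467, θ₃=-0.219, ω₃=-0.716
apply F[7]=-15.000 → step 8: x=-0.089, v=-1.140, θ₁=-0.225, ω₁=0.066, θ₂=0.387, ω₂=2.772, θ₃=-0.234, ω₃=-0.782
apply F[8]=-15.000 → step 9: x=-0.113, v=-1.296, θ₁=-0.223, ω₁=0.142, θ₂=0.445, ω₂=3.056, θ₃=-0.250, ω₃=-0.829
apply F[9]=-15.000 → step 10: x=-0.141, v=-1.455, θ₁=-0.219, ω₁=0.240, θ₂=0.509, ω₂=3.320, θ₃=-0.267, ω₃=-0.857
apply F[10]=-15.000 → step 11: x=-0.172, v=-1.618, θ₁=-0.213, ω₁=0.359, θ₂=0.578, ω₂=3.566, θ₃=-0.284, ω₃=-0.863
apply F[11]=-15.000 → step 12: x=-0.206, v=-1.782, θ₁=-0.205, ω₁=0.502, θ₂=0.652, ω₂=3.796, θ₃=-0.301, ω₃=-0.846
apply F[12]=-15.000 → step 13: x=-0.243, v=-1.949, θ₁=-0.193, ω₁=0.668, θ₂=0.730, ω₂=4.013, θ₃=-0.318, ω₃=-0.807
apply F[13]=-15.000 → step 14: x=-0.283, v=-2.119, θ₁=-0.178, ω₁=0.859, θ₂=0.812, ω₂=4.218, θ₃=-0.334, ω₃=-0.746
apply F[14]=-15.000 → step 15: x=-0.328, v=-2.291, θ₁=-0.158, ω₁=1.074, θ₂=0.898, ω₂=4.414, θ₃=-0.348, ω₃=-0.661
apply F[15]=-15.000 → step 16: x=-0.375, v=-2.466, θ₁=-0.134, ω₁=1.317, θ₂=0.989, ω₂=4.599, θ₃=-0.360, ω₃=-0.553
apply F[16]=-15.000 → step 17: x=-0.426, v=-2.643, θ₁=-0.105, ω₁=1.587, θ₂=1.082, ω₂=4.773, θ₃=-0.370, ω₃=-0.424
apply F[17]=-15.000 → step 18: x=-0.481, v=-2.824, θ₁=-0.071, ω₁=1.887, θ₂=1.179, ω₂=4.932, θ₃=-0.377, ω₃=-0.273
apply F[18]=-15.000 → step 19: x=-0.539, v=-3.007, θ₁=-0.030, ω₁=2.216, θ₂=1.279, ω₂=5.069, θ₃=-0.380, ω₃=-0.103
apply F[19]=-15.000 → step 20: x=-0.601, v=-3.192, θ₁=0.018, ω₁=2.574, θ₂=1.382, ω₂=5.173, θ₃=-0.381, ω₃=0.082
apply F[20]=-15.000 → step 21: x=-0.667, v=-3.377, θ₁=0.073, ω₁=2.957, θ₂=1.486, ω₂=5.232, θ₃=-0.377, ω₃=0.277
apply F[21]=-15.000 → step 22: x=-0.736, v=-3.561, θ₁=0.136, ω₁=3.359, θ₂=1.591, ω₂=5.227, θ₃=-0.370, ω₃=0.476
apply F[22]=-15.000 → step 23: x=-0.809, v=-3.738, θ₁=0.208, ω₁=3.770, θ₂=1.695, ω₂=5.139, θ₃=-0.358, ω₃=0.669
apply F[23]=-15.000 → step 24: x=-0.886, v=-3.905, θ₁=0.287, ω₁=4.178, θ₂=1.796, ω₂=4.950, θ₃=-0.343, ω₃=0.848
apply F[24]=-15.000 → step 25: x=-0.965, v=-4.056, θ₁=0.375, ω₁=4.569, θ₂=1.892, ω₂=4.644, θ₃=-0.324, ω₃=1.006
apply F[25]=-15.000 → step 26: x=-1.048, v=-4.183, θ₁=0.470, ω₁=4.929, θ₂=1.981, ω₂=4.215, θ₃=-0.303, ω₃=1.138
apply F[26]=-15.000 → step 27: x=-1.133, v=-4.282, θ₁=0.572, ω₁=5.252, θ₂=2.060, ω₂=3.667, θ₃=-0.279, ω₃=1.244
apply F[27]=-15.000 → step 28: x=-1.219, v=-4.348, θ₁=0.680, ω₁=5.537, θ₂=2.127, ω₂=3.012, θ₃=-0.253, ω₃=1.327
apply F[28]=-15.000 → step 29: x=-1.306, v=-4.380, θ₁=0.793, ω₁=5.794, θ₂=2.180, ω₂=2.269, θ₃=-0.226, ω₃=1.397
apply F[29]=-15.000 → step 30: x=-1.394, v=-4.376, θ₁=0.911, ω₁=6.038, θ₂=2.217, ω₂=1.455, θ₃=-0.197, ω₃=1.466
apply F[30]=-15.000 → step 31: x=-1.481, v=-4.332, θ₁=1.035, ω₁=6.291, θ₂=2.237, ω₂=0.587, θ₃=-0.167, ω₃=1.549
apply F[31]=-15.000 → step 32: x=-1.567, v=-4.241, θ₁=1.163, ω₁=6.577, θ₂=2.240, ω₂=-0.325, θ₃=-0.135, ω₃=1.670
apply F[32]=-15.000 → step 33: x=-1.650, v=-4.091, θ₁=1.298, ω₁=6.921, θ₂=2.224, ω₂=-1.271, θ₃=-0.100, ω₃=1.861
apply F[33]=-15.000 → step 34: x=-1.730, v=-3.860, θ₁=1.441, ω₁=7.347, θ₂=2.189, ω₂=-2.231, θ₃=-0.060, ω₃=2.171
apply F[34]=-15.000 → step 35: x=-1.804, v=-3.517, θ₁=1.592, ω₁=7.865, θ₂=2.135, ω₂=-3.156, θ₃=-0.012, ω₃=2.674
apply F[35]=-15.000 → step 36: x=-1.870, v=-3.031, θ₁=1.756, ω₁=8.453, θ₂=2.064, ω₂=-3.933, θ₃=0.049, ω₃=3.455
apply F[36]=-15.000 → step 37: x=-1.924, v=-2.396, θ₁=1.930, ω₁=9.022, θ₂=1.980, ω₂=-4.369, θ₃=0.129, ω₃=4.561
apply F[37]=+15.000 → step 38: x=-1.963, v=-1.451, θ₁=2.117, ω₁=9.563, θ₂=1.892, ω₂=-4.337, θ₃=0.231, ω₃=5.716
apply F[38]=+15.000 → step 39: x=-1.982, v=-0.484, θ₁=2.312, ω₁=9.958, θ₂=1.810, ω₂=-3.763, θ₃=0.358, ω₃=6.980
apply F[39]=+15.000 → step 40: x=-1.983, v=0.403, θ₁=2.514, ω₁=10.169, θ₂=1.745, ω₂=-2.669, θ₃=0.510, ω₃=8.170
Max |angle| over trajectory = 2.514 rad; bound = 1.852 → exceeded.

Answer: no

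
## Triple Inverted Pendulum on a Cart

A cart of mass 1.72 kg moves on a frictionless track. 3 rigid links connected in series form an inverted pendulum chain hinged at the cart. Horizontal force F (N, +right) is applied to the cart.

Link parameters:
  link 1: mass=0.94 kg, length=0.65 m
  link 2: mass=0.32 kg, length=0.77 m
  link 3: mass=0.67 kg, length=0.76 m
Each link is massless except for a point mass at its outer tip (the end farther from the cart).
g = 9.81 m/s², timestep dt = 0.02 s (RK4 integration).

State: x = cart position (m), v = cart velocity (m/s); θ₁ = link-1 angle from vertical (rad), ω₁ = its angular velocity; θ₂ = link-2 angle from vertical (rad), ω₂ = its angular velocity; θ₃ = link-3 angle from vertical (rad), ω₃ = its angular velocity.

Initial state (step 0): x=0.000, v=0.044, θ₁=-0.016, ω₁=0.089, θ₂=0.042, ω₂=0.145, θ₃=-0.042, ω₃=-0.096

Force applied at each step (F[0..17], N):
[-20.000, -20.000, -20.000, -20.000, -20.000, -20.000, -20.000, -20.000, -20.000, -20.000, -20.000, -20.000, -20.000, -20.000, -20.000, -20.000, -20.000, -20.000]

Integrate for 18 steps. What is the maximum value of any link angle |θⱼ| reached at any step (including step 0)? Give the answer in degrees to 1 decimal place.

apply F[0]=-20.000 → step 1: x=-0.001, v=-0.185, θ₁=-0.011, ω₁=0.420, θ₂=0.046, ω₂=0.221, θ₃=-0.045, ω₃=-0.164
apply F[1]=-20.000 → step 2: x=-0.007, v=-0.417, θ₁=0.001, ω₁=0.758, θ₂=0.051, ω₂=0.296, θ₃=-0.049, ω₃=-0.236
apply F[2]=-20.000 → step 3: x=-0.018, v=-0.651, θ₁=0.019, ω₁=1.109, θ₂=0.057, ω₂=0.366, θ₃=-0.054, ω₃=-0.311
apply F[3]=-20.000 → step 4: x=-0.034, v=-0.890, θ₁=0.045, ω₁=1.477, θ₂=0.065, ω₂=0.430, θ₃=-0.061, ω₃=-0.387
apply F[4]=-20.000 → step 5: x=-0.054, v=-1.132, θ₁=0.079, ω₁=1.865, θ₂=0.075, ω₂=0.481, θ₃=-0.070, ω₃=-0.461
apply F[5]=-20.000 → step 6: x=-0.079, v=-1.376, θ₁=0.120, ω₁=2.272, θ₂=0.085, ω₂=0.518, θ₃=-0.079, ω₃=-0.526
apply F[6]=-20.000 → step 7: x=-0.109, v=-1.620, θ₁=0.170, ω₁=2.693, θ₂=0.095, ω₂=0.538, θ₃=-0.090, ω₃=-0.573
apply F[7]=-20.000 → step 8: x=-0.144, v=-1.859, θ₁=0.228, ω₁=3.116, θ₂=0.106, ω₂=0.543, θ₃=-0.102, ω₃=-0.592
apply F[8]=-20.000 → step 9: x=-0.183, v=-2.087, θ₁=0.294, ω₁=3.528, θ₂=0.117, ω₂=0.538, θ₃=-0.114, ω₃=-0.576
apply F[9]=-20.000 → step 10: x=-0.227, v=-2.297, θ₁=0.369, ω₁=3.912, θ₂=0.128, ω₂=0.533, θ₃=-0.125, ω₃=-0.518
apply F[10]=-20.000 → step 11: x=-0.275, v=-2.485, θ₁=0.450, ω₁=4.255, θ₂=0.138, ω₂=0.542, θ₃=-0.134, ω₃=-0.419
apply F[11]=-20.000 → step 12: x=-0.326, v=-2.646, θ₁=0.539, ω₁=4.551, θ₂=0.149, ω₂=0.578, θ₃=-0.141, ω₃=-0.285
apply F[12]=-20.000 → step 13: x=-0.380, v=-2.781, θ₁=0.632, ω₁=4.799, θ₂=0.162, ω₂=0.650, θ₃=-0.146, ω₃=-0.123
apply F[13]=-20.000 → step 14: x=-0.437, v=-2.890, θ₁=0.730, ω₁=5.007, θ₂=0.176, ω₂=0.765, θ₃=-0.146, ω₃=0.056
apply F[14]=-20.000 → step 15: x=-0.496, v=-2.975, θ₁=0.832, ω₁=5.180, θ₂=0.193, ω₂=0.925, θ₃=-0.143, ω₃=0.246
apply F[15]=-20.000 → step 16: x=-0.556, v=-3.038, θ₁=0.937, ω₁=5.329, θ₂=0.213, ω₂=1.130, θ₃=-0.136, ω₃=0.442
apply F[16]=-20.000 → step 17: x=-0.617, v=-3.081, θ₁=1.045, ω₁=5.460, θ₂=0.238, ω₂=1.376, θ₃=-0.126, ω₃=0.642
apply F[17]=-20.000 → step 18: x=-0.679, v=-3.106, θ₁=1.156, ω₁=5.578, θ₂=0.268, ω₂=1.661, θ₃=-0.111, ω₃=0.847
Max |angle| over trajectory = 1.156 rad = 66.2°.

Answer: 66.2°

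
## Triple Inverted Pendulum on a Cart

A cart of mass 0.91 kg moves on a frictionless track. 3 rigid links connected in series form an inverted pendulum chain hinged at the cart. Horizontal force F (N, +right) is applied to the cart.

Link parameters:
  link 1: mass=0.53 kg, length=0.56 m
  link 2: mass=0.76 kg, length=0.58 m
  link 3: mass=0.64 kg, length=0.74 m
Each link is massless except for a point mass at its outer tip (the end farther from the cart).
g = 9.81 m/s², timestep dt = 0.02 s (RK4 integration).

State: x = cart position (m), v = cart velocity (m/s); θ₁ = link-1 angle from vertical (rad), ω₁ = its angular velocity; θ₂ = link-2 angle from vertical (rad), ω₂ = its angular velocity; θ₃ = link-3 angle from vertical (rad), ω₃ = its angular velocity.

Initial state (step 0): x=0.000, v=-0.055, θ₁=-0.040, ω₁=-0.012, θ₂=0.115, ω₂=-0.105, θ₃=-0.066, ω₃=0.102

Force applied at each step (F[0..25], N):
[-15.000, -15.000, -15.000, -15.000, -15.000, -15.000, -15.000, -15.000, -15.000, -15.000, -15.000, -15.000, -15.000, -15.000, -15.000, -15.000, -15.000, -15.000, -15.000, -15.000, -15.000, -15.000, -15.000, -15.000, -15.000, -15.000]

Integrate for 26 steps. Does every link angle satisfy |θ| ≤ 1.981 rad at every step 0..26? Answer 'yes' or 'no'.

apply F[0]=-15.000 → step 1: x=-0.004, v=-0.369, θ₁=-0.036, ω₁=0.399, θ₂=0.115, ω₂=0.128, θ₃=-0.065, ω₃=0.018
apply F[1]=-15.000 → step 2: x=-0.015, v=-0.686, θ₁=-0.024, ω₁=0.827, θ₂=0.120, ω₂=0.348, θ₃=-0.065, ω₃=-0.064
apply F[2]=-15.000 → step 3: x=-0.032, v=-1.011, θ₁=-0.003, ω₁=1.291, θ₂=0.129, ω₂=0.544, θ₃=-0.067, ω₃=-0.145
apply F[3]=-15.000 → step 4: x=-0.055, v=-1.344, θ₁=0.028, ω₁=1.804, θ₂=0.142, ω₂=0.704, θ₃=-0.071, ω₃=-0.219
apply F[4]=-15.000 → step 5: x=-0.086, v=-1.685, θ₁=0.070, ω₁=2.374, θ₂=0.157, ω₂=0.816, θ₃=-0.076, ω₃=-0.282
apply F[5]=-15.000 → step 6: x=-0.123, v=-2.029, θ₁=0.123, ω₁=2.995, θ₂=0.174, ω₂=0.871, θ₃=-0.082, ω₃=-0.323
apply F[6]=-15.000 → step 7: x=-0.167, v=-2.362, θ₁=0.190, ω₁=3.634, θ₂=0.191, ω₂=0.878, θ₃=-0.089, ω₃=-0.328
apply F[7]=-15.000 → step 8: x=-0.217, v=-2.664, θ₁=0.268, ω₁=4.230, θ₂=0.209, ω₂=0.866, θ₃=-0.095, ω₃=-0.288
apply F[8]=-15.000 → step 9: x=-0.273, v=-2.919, θ₁=0.358, ω₁=4.719, θ₂=0.226, ω₂=0.887, θ₃=-0.100, ω₃=-0.200
apply F[9]=-15.000 → step 10: x=-0.333, v=-3.120, θ₁=0.456, ω₁=5.065, θ₂=0.245, ω₂=0.984, θ₃=-0.103, ω₃=-0.077
apply F[10]=-15.000 → step 11: x=-0.397, v=-3.272, θ₁=0.560, ω₁=5.279, θ₂=0.266, ω₂=1.175, θ₃=-0.103, ω₃=0.068
apply F[11]=-15.000 → step 12: x=-0.464, v=-3.387, θ₁=0.667, ω₁=5.392, θ₂=0.292, ω₂=1.454, θ₃=-0.100, ω₃=0.221
apply F[12]=-15.000 → step 13: x=-0.533, v=-3.475, θ₁=0.775, ω₁=5.437, θ₂=0.325, ω₂=1.804, θ₃=-0.094, ω₃=0.379
apply F[13]=-15.000 → step 14: x=-0.603, v=-3.543, θ₁=0.884, ω₁=5.435, θ₂=0.365, ω₂=2.208, θ₃=-0.085, ω₃=0.542
apply F[14]=-15.000 → step 15: x=-0.674, v=-3.593, θ₁=0.992, ω₁=5.397, θ₂=0.413, ω₂=2.653, θ₃=-0.072, ω₃=0.712
apply F[15]=-15.000 → step 16: x=-0.747, v=-3.629, θ₁=1.100, ω₁=5.326, θ₂=0.471, ω₂=3.128, θ₃=-0.056, ω₃=0.895
apply F[16]=-15.000 → step 17: x=-0.819, v=-3.651, θ₁=1.205, ω₁=5.222, θ₂=0.539, ω₂=3.624, θ₃=-0.036, ω₃=1.096
apply F[17]=-15.000 → step 18: x=-0.892, v=-3.660, θ₁=1.308, ω₁=5.081, θ₂=0.616, ω₂=4.131, θ₃=-0.012, ω₃=1.324
apply F[18]=-15.000 → step 19: x=-0.966, v=-3.658, θ₁=1.408, ω₁=4.900, θ₂=0.704, ω₂=4.643, θ₃=0.017, ω₃=1.586
apply F[19]=-15.000 → step 20: x=-1.039, v=-3.643, θ₁=1.504, ω₁=4.675, θ₂=0.802, ω₂=5.151, θ₃=0.052, ω₃=1.892
apply F[20]=-15.000 → step 21: x=-1.111, v=-3.615, θ₁=1.595, ω₁=4.407, θ₂=0.910, ω₂=5.645, θ₃=0.093, ω₃=2.251
apply F[21]=-15.000 → step 22: x=-1.183, v=-3.572, θ₁=1.680, ω₁=4.099, θ₂=1.028, ω₂=6.116, θ₃=0.142, ω₃=2.675
apply F[22]=-15.000 → step 23: x=-1.254, v=-3.511, θ₁=1.759, ω₁=3.764, θ₂=1.154, ω₂=6.550, θ₃=0.200, ω₃=3.173
apply F[23]=-15.000 → step 24: x=-1.323, v=-3.427, θ₁=1.830, ω₁=3.423, θ₂=1.289, ω₂=6.927, θ₃=0.269, ω₃=3.755
apply F[24]=-15.000 → step 25: x=-1.391, v=-3.317, θ₁=1.896, ω₁=3.108, θ₂=1.431, ω₂=7.220, θ₃=0.351, ω₃=4.426
apply F[25]=-15.000 → step 26: x=-1.456, v=-3.177, θ₁=1.955, ω₁=2.864, θ₂=1.577, ω₂=7.387, θ₃=0.447, ω₃=5.187
Max |angle| over trajectory = 1.955 rad; bound = 1.981 → within bound.

Answer: yes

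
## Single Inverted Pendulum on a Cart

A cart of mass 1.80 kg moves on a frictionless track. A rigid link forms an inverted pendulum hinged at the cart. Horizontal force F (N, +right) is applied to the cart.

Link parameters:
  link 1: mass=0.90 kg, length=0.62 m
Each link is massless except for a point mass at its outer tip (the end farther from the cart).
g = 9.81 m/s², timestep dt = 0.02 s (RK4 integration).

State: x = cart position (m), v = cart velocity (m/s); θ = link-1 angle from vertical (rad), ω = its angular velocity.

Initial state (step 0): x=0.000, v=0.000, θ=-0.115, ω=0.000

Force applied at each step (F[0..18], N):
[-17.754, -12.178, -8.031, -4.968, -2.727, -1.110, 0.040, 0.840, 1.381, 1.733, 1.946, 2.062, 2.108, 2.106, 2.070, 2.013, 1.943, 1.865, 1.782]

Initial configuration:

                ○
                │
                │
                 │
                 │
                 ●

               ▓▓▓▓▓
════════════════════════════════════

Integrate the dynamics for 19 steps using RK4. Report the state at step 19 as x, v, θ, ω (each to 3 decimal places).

Answer: x=-0.129, v=-0.207, θ=0.021, ω=0.110

Derivation:
apply F[0]=-17.754 → step 1: x=-0.002, v=-0.185, θ=-0.112, ω=0.260
apply F[1]=-12.178 → step 2: x=-0.007, v=-0.309, θ=-0.106, ω=0.425
apply F[2]=-8.031 → step 3: x=-0.014, v=-0.388, θ=-0.096, ω=0.520
apply F[3]=-4.968 → step 4: x=-0.022, v=-0.434, θ=-0.085, ω=0.566
apply F[4]=-2.727 → step 5: x=-0.031, v=-0.457, θ=-0.074, ω=0.577
apply F[5]=-1.110 → step 6: x=-0.040, v=-0.463, θ=-0.062, ω=0.564
apply F[6]=+0.040 → step 7: x=-0.049, v=-0.457, θ=-0.051, ω=0.537
apply F[7]=+0.840 → step 8: x=-0.058, v=-0.443, θ=-0.041, ω=0.500
apply F[8]=+1.381 → step 9: x=-0.067, v=-0.424, θ=-0.032, ω=0.458
apply F[9]=+1.733 → step 10: x=-0.075, v=-0.402, θ=-0.023, ω=0.415
apply F[10]=+1.946 → step 11: x=-0.083, v=-0.379, θ=-0.015, ω=0.371
apply F[11]=+2.062 → step 12: x=-0.090, v=-0.355, θ=-0.008, ω=0.328
apply F[12]=+2.108 → step 13: x=-0.097, v=-0.331, θ=-0.002, ω=0.288
apply F[13]=+2.106 → step 14: x=-0.104, v=-0.308, θ=0.004, ω=0.251
apply F[14]=+2.070 → step 15: x=-0.110, v=-0.285, θ=0.008, ω=0.217
apply F[15]=+2.013 → step 16: x=-0.115, v=-0.264, θ=0.012, ω=0.186
apply F[16]=+1.943 → step 17: x=-0.120, v=-0.244, θ=0.016, ω=0.158
apply F[17]=+1.865 → step 18: x=-0.125, v=-0.225, θ=0.019, ω=0.132
apply F[18]=+1.782 → step 19: x=-0.129, v=-0.207, θ=0.021, ω=0.110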